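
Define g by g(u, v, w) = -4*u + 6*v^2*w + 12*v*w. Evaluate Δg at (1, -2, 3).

36

∂²g/∂u² = 0
∂²g/∂v² = 12*w
∂²g/∂w² = 0
∇²g = 12*w
At (1, -2, 3): 36.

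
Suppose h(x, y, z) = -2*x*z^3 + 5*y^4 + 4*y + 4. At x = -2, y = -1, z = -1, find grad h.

∂h/∂x = -2*z^3
∂h/∂y = 20*y^3 + 4
∂h/∂z = -6*x*z^2
∇h = (-2*z^3, 20*y^3 + 4, -6*x*z^2)
At (-2, -1, -1): (2, -16, 12).

(2, -16, 12)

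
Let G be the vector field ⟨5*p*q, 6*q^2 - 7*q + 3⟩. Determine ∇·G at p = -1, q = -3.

-58

∂G₁/∂p = 5*q
∂G₂/∂q = 12*q - 7
∇·G = 17*q - 7
At (-1, -3): -58.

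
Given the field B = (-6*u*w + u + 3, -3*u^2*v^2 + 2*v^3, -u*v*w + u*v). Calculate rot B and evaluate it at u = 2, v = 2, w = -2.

(∇×B)₁ = ∂B₃/∂v − ∂B₂/∂w = -u*w + u
(∇×B)₂ = ∂B₁/∂w − ∂B₃/∂u = -6*u + v*w - v
(∇×B)₃ = ∂B₂/∂u − ∂B₁/∂v = -6*u*v^2
∇×B = (-u*w + u, -6*u + v*w - v, -6*u*v^2)
At (2, 2, -2): (6, -18, -48).

(6, -18, -48)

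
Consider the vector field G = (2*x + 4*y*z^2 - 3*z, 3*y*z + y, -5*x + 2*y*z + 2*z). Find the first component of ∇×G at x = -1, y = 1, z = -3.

-9

(∇×G)_1 = ∂G₃/∂y − ∂G₂/∂z
= 2*z − (3*y)
= -3*y + 2*z
At (-1, 1, -3): -9.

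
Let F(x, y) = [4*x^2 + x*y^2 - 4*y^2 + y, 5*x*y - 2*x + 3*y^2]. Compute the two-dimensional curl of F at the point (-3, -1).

∂F₂/∂x = 5*y - 2
∂F₁/∂y = 2*x*y - 8*y + 1
Scalar curl = -2*x*y + 13*y - 3
At (-3, -1): -22.

-22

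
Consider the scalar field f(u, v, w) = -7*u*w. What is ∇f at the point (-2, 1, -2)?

∂f/∂u = -7*w
∂f/∂v = 0
∂f/∂w = -7*u
∇f = (-7*w, 0, -7*u)
At (-2, 1, -2): (14, 0, 14).

(14, 0, 14)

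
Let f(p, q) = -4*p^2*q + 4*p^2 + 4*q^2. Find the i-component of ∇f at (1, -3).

(∇f)_1 = ∂f/∂p = -8*p*q + 8*p
At (1, -3): 32.

32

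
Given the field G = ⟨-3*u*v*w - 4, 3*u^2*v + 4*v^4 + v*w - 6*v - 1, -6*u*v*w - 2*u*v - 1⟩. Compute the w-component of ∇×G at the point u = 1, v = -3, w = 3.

-9

(∇×G)_3 = ∂G₂/∂u − ∂G₁/∂v
= 6*u*v − (-3*u*w)
= 6*u*v + 3*u*w
At (1, -3, 3): -9.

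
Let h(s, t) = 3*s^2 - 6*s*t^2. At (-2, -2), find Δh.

∂²h/∂s² = 6
∂²h/∂t² = -12*s
∇²h = -12*s + 6
At (-2, -2): 30.

30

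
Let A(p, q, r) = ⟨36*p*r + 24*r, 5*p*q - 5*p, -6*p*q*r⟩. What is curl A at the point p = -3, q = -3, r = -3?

(-54, -30, -20)

(∇×A)₁ = ∂A₃/∂q − ∂A₂/∂r = -6*p*r
(∇×A)₂ = ∂A₁/∂r − ∂A₃/∂p = 36*p + 6*q*r + 24
(∇×A)₃ = ∂A₂/∂p − ∂A₁/∂q = 5*q - 5
∇×A = (-6*p*r, 36*p + 6*q*r + 24, 5*q - 5)
At (-3, -3, -3): (-54, -30, -20).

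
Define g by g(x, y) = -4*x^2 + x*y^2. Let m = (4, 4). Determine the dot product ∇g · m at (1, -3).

∂g/∂x = -8*x + y^2
∂g/∂y = 2*x*y
∇g at (1, -3) = (1, -6)
∇g · m = (1)(4) + (-6)(4) = -20

-20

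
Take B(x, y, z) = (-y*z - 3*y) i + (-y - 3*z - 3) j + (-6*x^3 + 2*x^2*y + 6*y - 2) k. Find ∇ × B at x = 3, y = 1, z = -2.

(27, 149, 1)

(∇×B)₁ = ∂B₃/∂y − ∂B₂/∂z = 2*x^2 + 9
(∇×B)₂ = ∂B₁/∂z − ∂B₃/∂x = 18*x^2 - 4*x*y - y
(∇×B)₃ = ∂B₂/∂x − ∂B₁/∂y = z + 3
∇×B = (2*x^2 + 9, 18*x^2 - 4*x*y - y, z + 3)
At (3, 1, -2): (27, 149, 1).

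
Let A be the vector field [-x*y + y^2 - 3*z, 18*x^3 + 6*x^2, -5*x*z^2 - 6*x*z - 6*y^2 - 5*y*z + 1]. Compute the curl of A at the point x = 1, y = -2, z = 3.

(∇×A)₁ = ∂A₃/∂y − ∂A₂/∂z = -12*y - 5*z
(∇×A)₂ = ∂A₁/∂z − ∂A₃/∂x = 5*z^2 + 6*z - 3
(∇×A)₃ = ∂A₂/∂x − ∂A₁/∂y = 54*x^2 + 13*x - 2*y
∇×A = (-12*y - 5*z, 5*z^2 + 6*z - 3, 54*x^2 + 13*x - 2*y)
At (1, -2, 3): (9, 60, 71).

(9, 60, 71)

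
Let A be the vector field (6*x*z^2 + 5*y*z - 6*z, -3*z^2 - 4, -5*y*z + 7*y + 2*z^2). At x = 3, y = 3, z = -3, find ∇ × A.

(∇×A)₁ = ∂A₃/∂y − ∂A₂/∂z = z + 7
(∇×A)₂ = ∂A₁/∂z − ∂A₃/∂x = 12*x*z + 5*y - 6
(∇×A)₃ = ∂A₂/∂x − ∂A₁/∂y = -5*z
∇×A = (z + 7, 12*x*z + 5*y - 6, -5*z)
At (3, 3, -3): (4, -99, 15).

(4, -99, 15)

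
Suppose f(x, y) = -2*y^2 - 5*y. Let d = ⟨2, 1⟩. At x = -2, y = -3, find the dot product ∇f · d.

7

∂f/∂x = 0
∂f/∂y = -4*y - 5
∇f at (-2, -3) = (0, 7)
∇f · d = (0)(2) + (7)(1) = 7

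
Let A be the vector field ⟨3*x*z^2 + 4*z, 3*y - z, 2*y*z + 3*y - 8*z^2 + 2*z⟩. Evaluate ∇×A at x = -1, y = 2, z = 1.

(∇×A)₁ = ∂A₃/∂y − ∂A₂/∂z = 2*z + 4
(∇×A)₂ = ∂A₁/∂z − ∂A₃/∂x = 6*x*z + 4
(∇×A)₃ = ∂A₂/∂x − ∂A₁/∂y = 0
∇×A = (2*z + 4, 6*x*z + 4, 0)
At (-1, 2, 1): (6, -2, 0).

(6, -2, 0)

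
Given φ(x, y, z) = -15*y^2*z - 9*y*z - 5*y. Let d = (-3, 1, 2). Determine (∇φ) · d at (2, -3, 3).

∂φ/∂x = 0
∂φ/∂y = -30*y*z - 9*z - 5
∂φ/∂z = -15*y^2 - 9*y
∇φ at (2, -3, 3) = (0, 238, -108)
∇φ · d = (0)(-3) + (238)(1) + (-108)(2) = 22

22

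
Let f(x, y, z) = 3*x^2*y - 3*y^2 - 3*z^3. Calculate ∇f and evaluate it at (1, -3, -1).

(-18, 21, -9)

∂f/∂x = 6*x*y
∂f/∂y = 3*x^2 - 6*y
∂f/∂z = -9*z^2
∇f = (6*x*y, 3*x^2 - 6*y, -9*z^2)
At (1, -3, -1): (-18, 21, -9).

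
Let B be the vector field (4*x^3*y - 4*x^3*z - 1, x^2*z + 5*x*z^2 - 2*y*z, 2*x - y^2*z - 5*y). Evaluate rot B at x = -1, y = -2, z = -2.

(∇×B)₁ = ∂B₃/∂y − ∂B₂/∂z = -x^2 - 10*x*z - 2*y*z + 2*y - 5
(∇×B)₂ = ∂B₁/∂z − ∂B₃/∂x = -4*x^3 - 2
(∇×B)₃ = ∂B₂/∂x − ∂B₁/∂y = -4*x^3 + 2*x*z + 5*z^2
∇×B = (-x^2 - 10*x*z - 2*y*z + 2*y - 5, -4*x^3 - 2, -4*x^3 + 2*x*z + 5*z^2)
At (-1, -2, -2): (-38, 2, 28).

(-38, 2, 28)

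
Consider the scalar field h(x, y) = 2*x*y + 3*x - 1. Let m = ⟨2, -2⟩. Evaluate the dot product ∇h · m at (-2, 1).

∂h/∂x = 2*y + 3
∂h/∂y = 2*x
∇h at (-2, 1) = (5, -4)
∇h · m = (5)(2) + (-4)(-2) = 18

18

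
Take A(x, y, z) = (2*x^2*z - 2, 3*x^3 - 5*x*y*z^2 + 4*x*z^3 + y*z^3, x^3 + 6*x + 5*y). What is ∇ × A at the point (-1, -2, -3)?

(107, -7, -9)

(∇×A)₁ = ∂A₃/∂y − ∂A₂/∂z = 10*x*y*z - 12*x*z^2 - 3*y*z^2 + 5
(∇×A)₂ = ∂A₁/∂z − ∂A₃/∂x = -x^2 - 6
(∇×A)₃ = ∂A₂/∂x − ∂A₁/∂y = 9*x^2 - 5*y*z^2 + 4*z^3
∇×A = (10*x*y*z - 12*x*z^2 - 3*y*z^2 + 5, -x^2 - 6, 9*x^2 - 5*y*z^2 + 4*z^3)
At (-1, -2, -3): (107, -7, -9).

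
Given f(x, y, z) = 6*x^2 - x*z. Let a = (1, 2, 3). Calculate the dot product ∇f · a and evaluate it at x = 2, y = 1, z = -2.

20

∂f/∂x = 12*x - z
∂f/∂y = 0
∂f/∂z = -x
∇f at (2, 1, -2) = (26, 0, -2)
∇f · a = (26)(1) + (0)(2) + (-2)(3) = 20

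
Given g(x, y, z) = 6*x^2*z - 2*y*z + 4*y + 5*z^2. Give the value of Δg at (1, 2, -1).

∂²g/∂x² = 12*z
∂²g/∂y² = 0
∂²g/∂z² = 10
∇²g = 12*z + 10
At (1, 2, -1): -2.

-2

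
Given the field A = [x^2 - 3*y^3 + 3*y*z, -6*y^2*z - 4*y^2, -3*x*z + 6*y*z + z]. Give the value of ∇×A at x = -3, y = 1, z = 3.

(∇×A)₁ = ∂A₃/∂y − ∂A₂/∂z = 6*y^2 + 6*z
(∇×A)₂ = ∂A₁/∂z − ∂A₃/∂x = 3*y + 3*z
(∇×A)₃ = ∂A₂/∂x − ∂A₁/∂y = 9*y^2 - 3*z
∇×A = (6*y^2 + 6*z, 3*y + 3*z, 9*y^2 - 3*z)
At (-3, 1, 3): (24, 12, 0).

(24, 12, 0)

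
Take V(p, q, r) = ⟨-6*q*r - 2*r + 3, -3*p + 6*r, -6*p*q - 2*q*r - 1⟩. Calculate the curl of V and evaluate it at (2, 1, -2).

(∇×V)₁ = ∂V₃/∂q − ∂V₂/∂r = -6*p - 2*r - 6
(∇×V)₂ = ∂V₁/∂r − ∂V₃/∂p = -2
(∇×V)₃ = ∂V₂/∂p − ∂V₁/∂q = 6*r - 3
∇×V = (-6*p - 2*r - 6, -2, 6*r - 3)
At (2, 1, -2): (-14, -2, -15).

(-14, -2, -15)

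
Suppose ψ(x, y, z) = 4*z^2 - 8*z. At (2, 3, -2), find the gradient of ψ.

(0, 0, -24)

∂ψ/∂x = 0
∂ψ/∂y = 0
∂ψ/∂z = 8*z - 8
∇ψ = (0, 0, 8*z - 8)
At (2, 3, -2): (0, 0, -24).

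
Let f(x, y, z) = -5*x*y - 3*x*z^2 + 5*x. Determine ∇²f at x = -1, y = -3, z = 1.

6

∂²f/∂x² = 0
∂²f/∂y² = 0
∂²f/∂z² = -6*x
∇²f = -6*x
At (-1, -3, 1): 6.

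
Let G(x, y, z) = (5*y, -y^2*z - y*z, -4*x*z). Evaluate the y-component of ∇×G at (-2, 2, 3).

(∇×G)_2 = ∂G₁/∂z − ∂G₃/∂x
= 0 − (-4*z)
= 4*z
At (-2, 2, 3): 12.

12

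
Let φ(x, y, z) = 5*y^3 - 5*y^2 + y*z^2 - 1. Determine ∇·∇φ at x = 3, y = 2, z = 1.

54

∂²φ/∂x² = 0
∂²φ/∂y² = 10*(3*y - 1)
∂²φ/∂z² = 2*y
∇²φ = 32*y - 10
At (3, 2, 1): 54.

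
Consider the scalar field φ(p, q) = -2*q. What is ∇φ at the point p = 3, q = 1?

∂φ/∂p = 0
∂φ/∂q = -2
∇φ = (0, -2)
At (3, 1): (0, -2).

(0, -2)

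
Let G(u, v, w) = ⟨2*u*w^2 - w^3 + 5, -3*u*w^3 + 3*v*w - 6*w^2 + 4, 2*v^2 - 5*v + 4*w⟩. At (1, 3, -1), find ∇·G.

∂G₁/∂u = 2*w^2
∂G₂/∂v = 3*w
∂G₃/∂w = 4
∇·G = 2*w^2 + 3*w + 4
At (1, 3, -1): 3.

3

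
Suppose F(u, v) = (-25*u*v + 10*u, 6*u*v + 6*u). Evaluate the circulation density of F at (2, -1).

∂F₂/∂u = 6*v + 6
∂F₁/∂v = -25*u
Scalar curl = 25*u + 6*v + 6
At (2, -1): 50.

50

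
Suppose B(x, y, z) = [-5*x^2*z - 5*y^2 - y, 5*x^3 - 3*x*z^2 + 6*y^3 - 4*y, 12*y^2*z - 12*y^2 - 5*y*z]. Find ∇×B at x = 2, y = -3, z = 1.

(7, -20, 28)

(∇×B)₁ = ∂B₃/∂y − ∂B₂/∂z = 6*x*z + 24*y*z - 24*y - 5*z
(∇×B)₂ = ∂B₁/∂z − ∂B₃/∂x = -5*x^2
(∇×B)₃ = ∂B₂/∂x − ∂B₁/∂y = 15*x^2 + 10*y - 3*z^2 + 1
∇×B = (6*x*z + 24*y*z - 24*y - 5*z, -5*x^2, 15*x^2 + 10*y - 3*z^2 + 1)
At (2, -3, 1): (7, -20, 28).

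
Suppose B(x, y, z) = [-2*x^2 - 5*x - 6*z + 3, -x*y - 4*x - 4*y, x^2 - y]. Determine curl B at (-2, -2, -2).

(∇×B)₁ = ∂B₃/∂y − ∂B₂/∂z = -1
(∇×B)₂ = ∂B₁/∂z − ∂B₃/∂x = -2*x - 6
(∇×B)₃ = ∂B₂/∂x − ∂B₁/∂y = -y - 4
∇×B = (-1, -2*x - 6, -y - 4)
At (-2, -2, -2): (-1, -2, -2).

(-1, -2, -2)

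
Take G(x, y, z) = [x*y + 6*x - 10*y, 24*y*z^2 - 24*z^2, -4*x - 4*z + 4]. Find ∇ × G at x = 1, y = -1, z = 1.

(96, 4, 9)

(∇×G)₁ = ∂G₃/∂y − ∂G₂/∂z = -48*y*z + 48*z
(∇×G)₂ = ∂G₁/∂z − ∂G₃/∂x = 4
(∇×G)₃ = ∂G₂/∂x − ∂G₁/∂y = -x + 10
∇×G = (-48*y*z + 48*z, 4, -x + 10)
At (1, -1, 1): (96, 4, 9).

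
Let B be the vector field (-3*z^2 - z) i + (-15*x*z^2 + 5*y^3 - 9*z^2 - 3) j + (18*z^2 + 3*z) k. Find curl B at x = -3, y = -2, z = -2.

(∇×B)₁ = ∂B₃/∂y − ∂B₂/∂z = 30*x*z + 18*z
(∇×B)₂ = ∂B₁/∂z − ∂B₃/∂x = -6*z - 1
(∇×B)₃ = ∂B₂/∂x − ∂B₁/∂y = -15*z^2
∇×B = (30*x*z + 18*z, -6*z - 1, -15*z^2)
At (-3, -2, -2): (144, 11, -60).

(144, 11, -60)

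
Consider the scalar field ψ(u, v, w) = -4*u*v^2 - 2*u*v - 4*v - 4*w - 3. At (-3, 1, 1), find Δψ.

∂²ψ/∂u² = 0
∂²ψ/∂v² = -8*u
∂²ψ/∂w² = 0
∇²ψ = -8*u
At (-3, 1, 1): 24.

24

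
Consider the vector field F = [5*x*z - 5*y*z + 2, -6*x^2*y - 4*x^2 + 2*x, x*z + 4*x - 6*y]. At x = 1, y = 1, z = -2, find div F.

∂F₁/∂x = 5*z
∂F₂/∂y = -6*x^2
∂F₃/∂z = x
∇·F = -6*x^2 + x + 5*z
At (1, 1, -2): -15.

-15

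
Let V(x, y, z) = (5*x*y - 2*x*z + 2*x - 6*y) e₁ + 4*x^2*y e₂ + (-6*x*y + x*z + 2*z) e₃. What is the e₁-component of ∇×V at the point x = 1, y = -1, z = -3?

(∇×V)_1 = ∂V₃/∂y − ∂V₂/∂z
= -6*x − (0)
= -6*x
At (1, -1, -3): -6.

-6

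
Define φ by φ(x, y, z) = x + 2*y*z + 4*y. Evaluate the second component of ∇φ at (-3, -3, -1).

(∇φ)_2 = ∂φ/∂y = 2*z + 4
At (-3, -3, -1): 2.

2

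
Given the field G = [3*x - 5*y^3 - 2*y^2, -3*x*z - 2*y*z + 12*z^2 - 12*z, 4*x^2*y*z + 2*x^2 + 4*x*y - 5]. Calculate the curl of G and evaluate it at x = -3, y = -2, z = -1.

(∇×G)₁ = ∂G₃/∂y − ∂G₂/∂z = 4*x^2*z + 7*x + 2*y - 24*z + 12
(∇×G)₂ = ∂G₁/∂z − ∂G₃/∂x = -8*x*y*z - 4*x - 4*y
(∇×G)₃ = ∂G₂/∂x − ∂G₁/∂y = 15*y^2 + 4*y - 3*z
∇×G = (4*x^2*z + 7*x + 2*y - 24*z + 12, -8*x*y*z - 4*x - 4*y, 15*y^2 + 4*y - 3*z)
At (-3, -2, -1): (-25, 68, 55).

(-25, 68, 55)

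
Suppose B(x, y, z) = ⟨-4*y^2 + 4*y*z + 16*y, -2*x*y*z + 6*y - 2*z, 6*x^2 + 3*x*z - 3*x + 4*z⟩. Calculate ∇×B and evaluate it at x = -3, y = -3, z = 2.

(∇×B)₁ = ∂B₃/∂y − ∂B₂/∂z = 2*x*y + 2
(∇×B)₂ = ∂B₁/∂z − ∂B₃/∂x = -12*x + 4*y - 3*z + 3
(∇×B)₃ = ∂B₂/∂x − ∂B₁/∂y = -2*y*z + 8*y - 4*z - 16
∇×B = (2*x*y + 2, -12*x + 4*y - 3*z + 3, -2*y*z + 8*y - 4*z - 16)
At (-3, -3, 2): (20, 21, -36).

(20, 21, -36)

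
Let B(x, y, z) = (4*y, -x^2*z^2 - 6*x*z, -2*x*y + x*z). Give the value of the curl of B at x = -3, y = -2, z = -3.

(∇×B)₁ = ∂B₃/∂y − ∂B₂/∂z = 2*x^2*z + 4*x
(∇×B)₂ = ∂B₁/∂z − ∂B₃/∂x = 2*y - z
(∇×B)₃ = ∂B₂/∂x − ∂B₁/∂y = -2*x*z^2 - 6*z - 4
∇×B = (2*x^2*z + 4*x, 2*y - z, -2*x*z^2 - 6*z - 4)
At (-3, -2, -3): (-66, -1, 68).

(-66, -1, 68)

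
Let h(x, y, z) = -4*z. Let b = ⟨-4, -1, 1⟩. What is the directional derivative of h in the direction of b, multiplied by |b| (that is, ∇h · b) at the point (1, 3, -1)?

-4

∂h/∂x = 0
∂h/∂y = 0
∂h/∂z = -4
∇h at (1, 3, -1) = (0, 0, -4)
∇h · b = (0)(-4) + (0)(-1) + (-4)(1) = -4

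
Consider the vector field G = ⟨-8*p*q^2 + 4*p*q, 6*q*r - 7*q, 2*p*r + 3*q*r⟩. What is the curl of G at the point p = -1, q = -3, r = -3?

(∇×G)₁ = ∂G₃/∂q − ∂G₂/∂r = -6*q + 3*r
(∇×G)₂ = ∂G₁/∂r − ∂G₃/∂p = -2*r
(∇×G)₃ = ∂G₂/∂p − ∂G₁/∂q = 16*p*q - 4*p
∇×G = (-6*q + 3*r, -2*r, 16*p*q - 4*p)
At (-1, -3, -3): (9, 6, 52).

(9, 6, 52)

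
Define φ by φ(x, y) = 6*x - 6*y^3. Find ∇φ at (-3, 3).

∂φ/∂x = 6
∂φ/∂y = -18*y^2
∇φ = (6, -18*y^2)
At (-3, 3): (6, -162).

(6, -162)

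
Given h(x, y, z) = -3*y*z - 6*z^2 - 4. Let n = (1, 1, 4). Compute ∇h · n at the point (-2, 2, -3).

129

∂h/∂x = 0
∂h/∂y = -3*z
∂h/∂z = -3*y - 12*z
∇h at (-2, 2, -3) = (0, 9, 30)
∇h · n = (0)(1) + (9)(1) + (30)(4) = 129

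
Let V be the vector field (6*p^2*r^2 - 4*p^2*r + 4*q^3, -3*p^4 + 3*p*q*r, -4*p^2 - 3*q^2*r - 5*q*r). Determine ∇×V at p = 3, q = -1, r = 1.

(∇×V)₁ = ∂V₃/∂q − ∂V₂/∂r = -3*p*q - 6*q*r - 5*r
(∇×V)₂ = ∂V₁/∂r − ∂V₃/∂p = 12*p^2*r - 4*p^2 + 8*p
(∇×V)₃ = ∂V₂/∂p − ∂V₁/∂q = -12*p^3 - 12*q^2 + 3*q*r
∇×V = (-3*p*q - 6*q*r - 5*r, 12*p^2*r - 4*p^2 + 8*p, -12*p^3 - 12*q^2 + 3*q*r)
At (3, -1, 1): (10, 96, -339).

(10, 96, -339)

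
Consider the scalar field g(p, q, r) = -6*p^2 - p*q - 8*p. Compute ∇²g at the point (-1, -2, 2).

∂²g/∂p² = -12
∂²g/∂q² = 0
∂²g/∂r² = 0
∇²g = -12
At (-1, -2, 2): -12.

-12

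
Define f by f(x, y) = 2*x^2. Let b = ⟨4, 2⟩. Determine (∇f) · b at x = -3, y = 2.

∂f/∂x = 4*x
∂f/∂y = 0
∇f at (-3, 2) = (-12, 0)
∇f · b = (-12)(4) + (0)(2) = -48

-48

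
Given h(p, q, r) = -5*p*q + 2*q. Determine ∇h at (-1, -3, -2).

(15, 7, 0)

∂h/∂p = -5*q
∂h/∂q = -5*p + 2
∂h/∂r = 0
∇h = (-5*q, -5*p + 2, 0)
At (-1, -3, -2): (15, 7, 0).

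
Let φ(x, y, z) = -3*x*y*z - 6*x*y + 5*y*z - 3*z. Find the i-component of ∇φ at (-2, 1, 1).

(∇φ)_1 = ∂φ/∂x = -3*y*z - 6*y
At (-2, 1, 1): -9.

-9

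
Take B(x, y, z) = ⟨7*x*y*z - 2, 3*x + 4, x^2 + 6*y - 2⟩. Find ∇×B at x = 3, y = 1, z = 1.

(6, 15, -18)

(∇×B)₁ = ∂B₃/∂y − ∂B₂/∂z = 6
(∇×B)₂ = ∂B₁/∂z − ∂B₃/∂x = 7*x*y - 2*x
(∇×B)₃ = ∂B₂/∂x − ∂B₁/∂y = -7*x*z + 3
∇×B = (6, 7*x*y - 2*x, -7*x*z + 3)
At (3, 1, 1): (6, 15, -18).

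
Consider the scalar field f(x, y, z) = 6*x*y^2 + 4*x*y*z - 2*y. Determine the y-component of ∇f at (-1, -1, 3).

-2

(∇f)_2 = ∂f/∂y = 12*x*y + 4*x*z - 2
At (-1, -1, 3): -2.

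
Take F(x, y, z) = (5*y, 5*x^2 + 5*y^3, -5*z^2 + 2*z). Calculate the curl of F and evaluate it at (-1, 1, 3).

(0, 0, -15)

(∇×F)₁ = ∂F₃/∂y − ∂F₂/∂z = 0
(∇×F)₂ = ∂F₁/∂z − ∂F₃/∂x = 0
(∇×F)₃ = ∂F₂/∂x − ∂F₁/∂y = 10*x - 5
∇×F = (0, 0, 10*x - 5)
At (-1, 1, 3): (0, 0, -15).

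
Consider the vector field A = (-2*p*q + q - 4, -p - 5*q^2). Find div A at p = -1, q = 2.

-24

∂A₁/∂p = -2*q
∂A₂/∂q = -10*q
∇·A = -12*q
At (-1, 2): -24.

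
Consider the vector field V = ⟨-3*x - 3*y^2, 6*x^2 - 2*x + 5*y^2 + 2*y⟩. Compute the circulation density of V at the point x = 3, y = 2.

∂V₂/∂x = 12*x - 2
∂V₁/∂y = -6*y
Scalar curl = 12*x + 6*y - 2
At (3, 2): 46.

46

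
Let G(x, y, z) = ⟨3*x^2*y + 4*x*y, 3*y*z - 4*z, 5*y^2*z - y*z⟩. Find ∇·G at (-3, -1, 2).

26

∂G₁/∂x = 6*x*y + 4*y
∂G₂/∂y = 3*z
∂G₃/∂z = 5*y^2 - y
∇·G = 6*x*y + 5*y^2 + 3*y + 3*z
At (-3, -1, 2): 26.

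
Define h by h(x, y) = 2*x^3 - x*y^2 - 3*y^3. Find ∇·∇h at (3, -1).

48

∂²h/∂x² = 12*x
∂²h/∂y² = -2*(x + 9*y)
∇²h = 10*x - 18*y
At (3, -1): 48.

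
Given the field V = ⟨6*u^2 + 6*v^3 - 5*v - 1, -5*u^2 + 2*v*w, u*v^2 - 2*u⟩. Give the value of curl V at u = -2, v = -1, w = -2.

(∇×V)₁ = ∂V₃/∂v − ∂V₂/∂w = 2*u*v - 2*v
(∇×V)₂ = ∂V₁/∂w − ∂V₃/∂u = -v^2 + 2
(∇×V)₃ = ∂V₂/∂u − ∂V₁/∂v = -10*u - 18*v^2 + 5
∇×V = (2*u*v - 2*v, -v^2 + 2, -10*u - 18*v^2 + 5)
At (-2, -1, -2): (6, 1, 7).

(6, 1, 7)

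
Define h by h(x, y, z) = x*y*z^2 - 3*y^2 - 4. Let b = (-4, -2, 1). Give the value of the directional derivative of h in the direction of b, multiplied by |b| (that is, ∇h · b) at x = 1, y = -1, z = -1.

∂h/∂x = y*z^2
∂h/∂y = x*z^2 - 6*y
∂h/∂z = 2*x*y*z
∇h at (1, -1, -1) = (-1, 7, 2)
∇h · b = (-1)(-4) + (7)(-2) + (2)(1) = -8

-8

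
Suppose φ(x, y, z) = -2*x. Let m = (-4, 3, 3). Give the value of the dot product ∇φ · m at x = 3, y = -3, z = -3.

8

∂φ/∂x = -2
∂φ/∂y = 0
∂φ/∂z = 0
∇φ at (3, -3, -3) = (-2, 0, 0)
∇φ · m = (-2)(-4) + (0)(3) + (0)(3) = 8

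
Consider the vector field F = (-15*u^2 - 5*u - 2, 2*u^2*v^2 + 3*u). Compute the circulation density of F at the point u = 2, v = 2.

∂F₂/∂u = 4*u*v^2 + 3
∂F₁/∂v = 0
Scalar curl = 4*u*v^2 + 3
At (2, 2): 35.

35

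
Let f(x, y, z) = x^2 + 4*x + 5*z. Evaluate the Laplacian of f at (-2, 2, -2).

∂²f/∂x² = 2
∂²f/∂y² = 0
∂²f/∂z² = 0
∇²f = 2
At (-2, 2, -2): 2.

2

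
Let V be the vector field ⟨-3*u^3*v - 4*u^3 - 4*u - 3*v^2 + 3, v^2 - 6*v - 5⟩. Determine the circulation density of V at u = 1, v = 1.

∂V₂/∂u = 0
∂V₁/∂v = -3*u^3 - 6*v
Scalar curl = 3*u^3 + 6*v
At (1, 1): 9.

9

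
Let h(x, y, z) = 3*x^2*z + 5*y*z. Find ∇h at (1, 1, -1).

(-6, -5, 8)

∂h/∂x = 6*x*z
∂h/∂y = 5*z
∂h/∂z = 3*x^2 + 5*y
∇h = (6*x*z, 5*z, 3*x^2 + 5*y)
At (1, 1, -1): (-6, -5, 8).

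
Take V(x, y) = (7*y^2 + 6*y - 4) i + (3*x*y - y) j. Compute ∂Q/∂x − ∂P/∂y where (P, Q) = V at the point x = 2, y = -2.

∂V₂/∂x = 3*y
∂V₁/∂y = 14*y + 6
Scalar curl = -11*y - 6
At (2, -2): 16.

16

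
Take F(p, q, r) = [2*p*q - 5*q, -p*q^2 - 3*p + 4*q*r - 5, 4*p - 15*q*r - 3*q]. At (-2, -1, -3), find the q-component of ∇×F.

(∇×F)_2 = ∂F₁/∂r − ∂F₃/∂p
= 0 − (4)
= -4
At (-2, -1, -3): -4.

-4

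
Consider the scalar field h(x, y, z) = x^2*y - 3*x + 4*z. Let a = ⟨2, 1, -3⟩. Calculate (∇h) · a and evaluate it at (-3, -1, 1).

∂h/∂x = 2*x*y - 3
∂h/∂y = x^2
∂h/∂z = 4
∇h at (-3, -1, 1) = (3, 9, 4)
∇h · a = (3)(2) + (9)(1) + (4)(-3) = 3

3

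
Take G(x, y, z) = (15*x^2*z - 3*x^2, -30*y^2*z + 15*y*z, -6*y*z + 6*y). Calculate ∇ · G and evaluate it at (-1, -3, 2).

354

∂G₁/∂x = 30*x*z - 6*x
∂G₂/∂y = -60*y*z + 15*z
∂G₃/∂z = -6*y
∇·G = 30*x*z - 6*x - 60*y*z - 6*y + 15*z
At (-1, -3, 2): 354.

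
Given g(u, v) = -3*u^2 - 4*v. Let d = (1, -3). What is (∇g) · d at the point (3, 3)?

∂g/∂u = -6*u
∂g/∂v = -4
∇g at (3, 3) = (-18, -4)
∇g · d = (-18)(1) + (-4)(-3) = -6

-6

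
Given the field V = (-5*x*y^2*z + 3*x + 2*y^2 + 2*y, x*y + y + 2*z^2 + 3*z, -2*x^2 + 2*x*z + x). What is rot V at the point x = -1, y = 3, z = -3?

(∇×V)₁ = ∂V₃/∂y − ∂V₂/∂z = -4*z - 3
(∇×V)₂ = ∂V₁/∂z − ∂V₃/∂x = -5*x*y^2 + 4*x - 2*z - 1
(∇×V)₃ = ∂V₂/∂x − ∂V₁/∂y = 10*x*y*z - 3*y - 2
∇×V = (-4*z - 3, -5*x*y^2 + 4*x - 2*z - 1, 10*x*y*z - 3*y - 2)
At (-1, 3, -3): (9, 46, 79).

(9, 46, 79)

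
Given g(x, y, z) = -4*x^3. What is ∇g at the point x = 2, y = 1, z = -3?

(-48, 0, 0)

∂g/∂x = -12*x^2
∂g/∂y = 0
∂g/∂z = 0
∇g = (-12*x^2, 0, 0)
At (2, 1, -3): (-48, 0, 0).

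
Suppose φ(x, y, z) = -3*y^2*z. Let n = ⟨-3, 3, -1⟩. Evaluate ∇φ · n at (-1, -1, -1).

∂φ/∂x = 0
∂φ/∂y = -6*y*z
∂φ/∂z = -3*y^2
∇φ at (-1, -1, -1) = (0, -6, -3)
∇φ · n = (0)(-3) + (-6)(3) + (-3)(-1) = -15

-15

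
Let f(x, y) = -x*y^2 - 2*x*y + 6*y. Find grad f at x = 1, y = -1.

(1, 6)

∂f/∂x = -y^2 - 2*y
∂f/∂y = -2*x*y - 2*x + 6
∇f = (-y^2 - 2*y, -2*x*y - 2*x + 6)
At (1, -1): (1, 6).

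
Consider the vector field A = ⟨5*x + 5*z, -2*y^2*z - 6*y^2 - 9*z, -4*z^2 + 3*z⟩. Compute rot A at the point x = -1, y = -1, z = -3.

(11, 5, 0)

(∇×A)₁ = ∂A₃/∂y − ∂A₂/∂z = 2*y^2 + 9
(∇×A)₂ = ∂A₁/∂z − ∂A₃/∂x = 5
(∇×A)₃ = ∂A₂/∂x − ∂A₁/∂y = 0
∇×A = (2*y^2 + 9, 5, 0)
At (-1, -1, -3): (11, 5, 0).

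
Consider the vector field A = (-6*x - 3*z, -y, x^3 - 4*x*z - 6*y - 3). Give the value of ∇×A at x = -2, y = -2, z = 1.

(-6, -11, 0)

(∇×A)₁ = ∂A₃/∂y − ∂A₂/∂z = -6
(∇×A)₂ = ∂A₁/∂z − ∂A₃/∂x = -3*x^2 + 4*z - 3
(∇×A)₃ = ∂A₂/∂x − ∂A₁/∂y = 0
∇×A = (-6, -3*x^2 + 4*z - 3, 0)
At (-2, -2, 1): (-6, -11, 0).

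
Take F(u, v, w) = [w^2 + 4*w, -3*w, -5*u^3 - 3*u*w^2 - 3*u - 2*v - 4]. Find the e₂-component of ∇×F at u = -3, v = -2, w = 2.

158

(∇×F)_2 = ∂F₁/∂w − ∂F₃/∂u
= 2*w + 4 − (-15*u^2 - 3*w^2 - 3)
= 15*u^2 + 3*w^2 + 2*w + 7
At (-3, -2, 2): 158.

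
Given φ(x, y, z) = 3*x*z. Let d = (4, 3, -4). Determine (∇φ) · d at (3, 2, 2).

-12

∂φ/∂x = 3*z
∂φ/∂y = 0
∂φ/∂z = 3*x
∇φ at (3, 2, 2) = (6, 0, 9)
∇φ · d = (6)(4) + (0)(3) + (9)(-4) = -12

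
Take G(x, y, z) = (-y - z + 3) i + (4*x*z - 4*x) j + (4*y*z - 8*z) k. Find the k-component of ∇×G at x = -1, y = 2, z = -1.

-7

(∇×G)_3 = ∂G₂/∂x − ∂G₁/∂y
= 4*z - 4 − (-1)
= 4*z - 3
At (-1, 2, -1): -7.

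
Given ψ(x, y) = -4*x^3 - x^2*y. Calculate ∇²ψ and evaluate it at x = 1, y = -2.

∂²ψ/∂x² = -2*(12*x + y)
∂²ψ/∂y² = 0
∇²ψ = -24*x - 2*y
At (1, -2): -20.

-20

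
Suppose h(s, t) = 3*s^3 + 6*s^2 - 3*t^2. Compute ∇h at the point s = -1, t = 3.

(-3, -18)

∂h/∂s = 9*s^2 + 12*s
∂h/∂t = -6*t
∇h = (9*s^2 + 12*s, -6*t)
At (-1, 3): (-3, -18).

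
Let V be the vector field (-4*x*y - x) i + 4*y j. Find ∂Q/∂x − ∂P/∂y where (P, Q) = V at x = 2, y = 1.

8

∂V₂/∂x = 0
∂V₁/∂y = -4*x
Scalar curl = 4*x
At (2, 1): 8.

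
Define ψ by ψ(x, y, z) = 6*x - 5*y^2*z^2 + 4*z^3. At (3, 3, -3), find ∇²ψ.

-252

∂²ψ/∂x² = 0
∂²ψ/∂y² = -10*z^2
∂²ψ/∂z² = 2*(-5*y^2 + 12*z)
∇²ψ = -10*y^2 - 10*z^2 + 24*z
At (3, 3, -3): -252.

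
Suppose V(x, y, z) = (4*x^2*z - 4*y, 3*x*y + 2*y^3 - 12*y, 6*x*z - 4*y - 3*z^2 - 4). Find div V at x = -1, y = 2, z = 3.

∂V₁/∂x = 8*x*z
∂V₂/∂y = 3*x + 6*y^2 - 12
∂V₃/∂z = 6*x - 6*z
∇·V = 8*x*z + 9*x + 6*y^2 - 6*z - 12
At (-1, 2, 3): -39.

-39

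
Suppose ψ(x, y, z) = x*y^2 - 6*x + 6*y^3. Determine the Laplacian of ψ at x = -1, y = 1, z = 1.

34

∂²ψ/∂x² = 0
∂²ψ/∂y² = 2*(x + 18*y)
∂²ψ/∂z² = 0
∇²ψ = 2*x + 36*y
At (-1, 1, 1): 34.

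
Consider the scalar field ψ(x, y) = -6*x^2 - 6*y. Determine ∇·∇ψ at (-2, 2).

∂²ψ/∂x² = -12
∂²ψ/∂y² = 0
∇²ψ = -12
At (-2, 2): -12.

-12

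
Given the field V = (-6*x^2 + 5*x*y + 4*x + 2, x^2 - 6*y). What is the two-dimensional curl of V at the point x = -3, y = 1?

9

∂V₂/∂x = 2*x
∂V₁/∂y = 5*x
Scalar curl = -3*x
At (-3, 1): 9.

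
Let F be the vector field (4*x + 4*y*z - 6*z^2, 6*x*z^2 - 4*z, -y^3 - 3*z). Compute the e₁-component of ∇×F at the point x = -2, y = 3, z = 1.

1

(∇×F)_1 = ∂F₃/∂y − ∂F₂/∂z
= -3*y^2 − (12*x*z - 4)
= -12*x*z - 3*y^2 + 4
At (-2, 3, 1): 1.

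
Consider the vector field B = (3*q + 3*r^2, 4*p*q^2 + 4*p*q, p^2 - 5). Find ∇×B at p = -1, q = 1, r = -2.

(∇×B)₁ = ∂B₃/∂q − ∂B₂/∂r = 0
(∇×B)₂ = ∂B₁/∂r − ∂B₃/∂p = -2*p + 6*r
(∇×B)₃ = ∂B₂/∂p − ∂B₁/∂q = 4*q^2 + 4*q - 3
∇×B = (0, -2*p + 6*r, 4*q^2 + 4*q - 3)
At (-1, 1, -2): (0, -10, 5).

(0, -10, 5)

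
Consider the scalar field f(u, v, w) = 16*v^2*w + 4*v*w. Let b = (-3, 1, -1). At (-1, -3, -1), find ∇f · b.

∂f/∂u = 0
∂f/∂v = 32*v*w + 4*w
∂f/∂w = 16*v^2 + 4*v
∇f at (-1, -3, -1) = (0, 92, 132)
∇f · b = (0)(-3) + (92)(1) + (132)(-1) = -40

-40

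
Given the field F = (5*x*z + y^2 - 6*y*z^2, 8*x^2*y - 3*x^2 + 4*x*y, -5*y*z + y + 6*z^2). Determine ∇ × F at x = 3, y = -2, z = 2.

(-9, 63, -94)

(∇×F)₁ = ∂F₃/∂y − ∂F₂/∂z = -5*z + 1
(∇×F)₂ = ∂F₁/∂z − ∂F₃/∂x = 5*x - 12*y*z
(∇×F)₃ = ∂F₂/∂x − ∂F₁/∂y = 16*x*y - 6*x + 2*y + 6*z^2
∇×F = (-5*z + 1, 5*x - 12*y*z, 16*x*y - 6*x + 2*y + 6*z^2)
At (3, -2, 2): (-9, 63, -94).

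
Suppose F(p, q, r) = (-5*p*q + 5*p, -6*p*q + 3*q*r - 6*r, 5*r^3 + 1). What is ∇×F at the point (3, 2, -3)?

(∇×F)₁ = ∂F₃/∂q − ∂F₂/∂r = -3*q + 6
(∇×F)₂ = ∂F₁/∂r − ∂F₃/∂p = 0
(∇×F)₃ = ∂F₂/∂p − ∂F₁/∂q = 5*p - 6*q
∇×F = (-3*q + 6, 0, 5*p - 6*q)
At (3, 2, -3): (0, 0, 3).

(0, 0, 3)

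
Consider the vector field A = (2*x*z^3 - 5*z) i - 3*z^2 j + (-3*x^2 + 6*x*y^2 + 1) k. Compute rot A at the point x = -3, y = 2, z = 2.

(-60, -119, 0)

(∇×A)₁ = ∂A₃/∂y − ∂A₂/∂z = 12*x*y + 6*z
(∇×A)₂ = ∂A₁/∂z − ∂A₃/∂x = 6*x*z^2 + 6*x - 6*y^2 - 5
(∇×A)₃ = ∂A₂/∂x − ∂A₁/∂y = 0
∇×A = (12*x*y + 6*z, 6*x*z^2 + 6*x - 6*y^2 - 5, 0)
At (-3, 2, 2): (-60, -119, 0).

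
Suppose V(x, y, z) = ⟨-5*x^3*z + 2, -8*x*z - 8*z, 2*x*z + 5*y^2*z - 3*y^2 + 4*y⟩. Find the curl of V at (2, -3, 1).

(∇×V)₁ = ∂V₃/∂y − ∂V₂/∂z = 8*x + 10*y*z - 6*y + 12
(∇×V)₂ = ∂V₁/∂z − ∂V₃/∂x = -5*x^3 - 2*z
(∇×V)₃ = ∂V₂/∂x − ∂V₁/∂y = -8*z
∇×V = (8*x + 10*y*z - 6*y + 12, -5*x^3 - 2*z, -8*z)
At (2, -3, 1): (16, -42, -8).

(16, -42, -8)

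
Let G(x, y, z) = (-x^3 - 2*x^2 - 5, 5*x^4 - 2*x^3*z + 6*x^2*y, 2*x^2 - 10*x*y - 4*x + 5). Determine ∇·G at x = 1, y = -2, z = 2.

∂G₁/∂x = -3*x^2 - 4*x
∂G₂/∂y = 6*x^2
∂G₃/∂z = 0
∇·G = 3*x^2 - 4*x
At (1, -2, 2): -1.

-1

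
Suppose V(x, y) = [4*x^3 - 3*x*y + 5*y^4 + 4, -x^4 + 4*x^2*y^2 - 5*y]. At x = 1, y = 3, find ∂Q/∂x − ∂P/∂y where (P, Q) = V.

-469

∂V₂/∂x = -4*x^3 + 8*x*y^2
∂V₁/∂y = -3*x + 20*y^3
Scalar curl = -4*x^3 + 8*x*y^2 + 3*x - 20*y^3
At (1, 3): -469.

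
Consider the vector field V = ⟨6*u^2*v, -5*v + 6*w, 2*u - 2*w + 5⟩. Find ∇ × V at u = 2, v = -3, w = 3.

(-6, -2, -24)

(∇×V)₁ = ∂V₃/∂v − ∂V₂/∂w = -6
(∇×V)₂ = ∂V₁/∂w − ∂V₃/∂u = -2
(∇×V)₃ = ∂V₂/∂u − ∂V₁/∂v = -6*u^2
∇×V = (-6, -2, -6*u^2)
At (2, -3, 3): (-6, -2, -24).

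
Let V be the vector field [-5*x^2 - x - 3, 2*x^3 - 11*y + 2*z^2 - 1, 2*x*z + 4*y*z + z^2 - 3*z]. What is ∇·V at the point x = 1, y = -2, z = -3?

∂V₁/∂x = -10*x - 1
∂V₂/∂y = -11
∂V₃/∂z = 2*x + 4*y + 2*z - 3
∇·V = -8*x + 4*y + 2*z - 15
At (1, -2, -3): -37.

-37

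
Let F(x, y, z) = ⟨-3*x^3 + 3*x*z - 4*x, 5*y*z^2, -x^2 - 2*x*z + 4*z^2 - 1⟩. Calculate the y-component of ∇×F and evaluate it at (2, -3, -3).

4

(∇×F)_2 = ∂F₁/∂z − ∂F₃/∂x
= 3*x − (-2*x - 2*z)
= 5*x + 2*z
At (2, -3, -3): 4.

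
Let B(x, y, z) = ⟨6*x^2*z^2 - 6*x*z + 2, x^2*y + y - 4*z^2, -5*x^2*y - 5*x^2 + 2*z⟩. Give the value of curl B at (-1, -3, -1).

(∇×B)₁ = ∂B₃/∂y − ∂B₂/∂z = -5*x^2 + 8*z
(∇×B)₂ = ∂B₁/∂z − ∂B₃/∂x = 12*x^2*z + 10*x*y + 4*x
(∇×B)₃ = ∂B₂/∂x − ∂B₁/∂y = 2*x*y
∇×B = (-5*x^2 + 8*z, 12*x^2*z + 10*x*y + 4*x, 2*x*y)
At (-1, -3, -1): (-13, 14, 6).

(-13, 14, 6)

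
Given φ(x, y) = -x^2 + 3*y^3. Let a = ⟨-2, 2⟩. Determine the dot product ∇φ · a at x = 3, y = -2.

∂φ/∂x = -2*x
∂φ/∂y = 9*y^2
∇φ at (3, -2) = (-6, 36)
∇φ · a = (-6)(-2) + (36)(2) = 84

84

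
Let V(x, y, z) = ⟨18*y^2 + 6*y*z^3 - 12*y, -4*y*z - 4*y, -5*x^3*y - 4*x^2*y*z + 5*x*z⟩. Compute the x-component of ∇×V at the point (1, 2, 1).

-1

(∇×V)_1 = ∂V₃/∂y − ∂V₂/∂z
= -5*x^3 - 4*x^2*z − (-4*y)
= -5*x^3 - 4*x^2*z + 4*y
At (1, 2, 1): -1.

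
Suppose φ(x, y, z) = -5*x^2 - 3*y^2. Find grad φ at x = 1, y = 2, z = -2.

(-10, -12, 0)

∂φ/∂x = -10*x
∂φ/∂y = -6*y
∂φ/∂z = 0
∇φ = (-10*x, -6*y, 0)
At (1, 2, -2): (-10, -12, 0).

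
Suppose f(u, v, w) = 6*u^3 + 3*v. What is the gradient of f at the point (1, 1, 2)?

∂f/∂u = 18*u^2
∂f/∂v = 3
∂f/∂w = 0
∇f = (18*u^2, 3, 0)
At (1, 1, 2): (18, 3, 0).

(18, 3, 0)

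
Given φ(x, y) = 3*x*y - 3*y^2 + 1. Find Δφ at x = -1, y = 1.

-6

∂²φ/∂x² = 0
∂²φ/∂y² = -6
∇²φ = -6
At (-1, 1): -6.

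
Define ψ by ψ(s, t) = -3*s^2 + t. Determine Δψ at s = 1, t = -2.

-6

∂²ψ/∂s² = -6
∂²ψ/∂t² = 0
∇²ψ = -6
At (1, -2): -6.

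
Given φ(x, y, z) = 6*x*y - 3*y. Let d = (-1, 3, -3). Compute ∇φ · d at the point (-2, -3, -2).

∂φ/∂x = 6*y
∂φ/∂y = 6*x - 3
∂φ/∂z = 0
∇φ at (-2, -3, -2) = (-18, -15, 0)
∇φ · d = (-18)(-1) + (-15)(3) + (0)(-3) = -27

-27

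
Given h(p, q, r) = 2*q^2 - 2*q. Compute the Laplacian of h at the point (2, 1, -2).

4

∂²h/∂p² = 0
∂²h/∂q² = 4
∂²h/∂r² = 0
∇²h = 4
At (2, 1, -2): 4.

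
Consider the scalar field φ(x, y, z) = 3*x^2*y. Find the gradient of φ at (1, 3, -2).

(18, 3, 0)

∂φ/∂x = 6*x*y
∂φ/∂y = 3*x^2
∂φ/∂z = 0
∇φ = (6*x*y, 3*x^2, 0)
At (1, 3, -2): (18, 3, 0).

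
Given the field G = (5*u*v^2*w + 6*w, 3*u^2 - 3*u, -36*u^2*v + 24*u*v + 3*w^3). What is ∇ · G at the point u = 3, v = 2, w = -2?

∂G₁/∂u = 5*v^2*w
∂G₂/∂v = 0
∂G₃/∂w = 9*w^2
∇·G = 5*v^2*w + 9*w^2
At (3, 2, -2): -4.

-4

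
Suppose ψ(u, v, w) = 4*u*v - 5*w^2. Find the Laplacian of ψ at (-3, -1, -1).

-10

∂²ψ/∂u² = 0
∂²ψ/∂v² = 0
∂²ψ/∂w² = -10
∇²ψ = -10
At (-3, -1, -1): -10.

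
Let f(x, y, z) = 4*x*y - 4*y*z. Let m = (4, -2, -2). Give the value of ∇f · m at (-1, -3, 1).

-56

∂f/∂x = 4*y
∂f/∂y = 4*x - 4*z
∂f/∂z = -4*y
∇f at (-1, -3, 1) = (-12, -8, 12)
∇f · m = (-12)(4) + (-8)(-2) + (12)(-2) = -56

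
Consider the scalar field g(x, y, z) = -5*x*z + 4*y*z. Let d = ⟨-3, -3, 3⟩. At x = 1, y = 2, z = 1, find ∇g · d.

12

∂g/∂x = -5*z
∂g/∂y = 4*z
∂g/∂z = -5*x + 4*y
∇g at (1, 2, 1) = (-5, 4, 3)
∇g · d = (-5)(-3) + (4)(-3) + (3)(3) = 12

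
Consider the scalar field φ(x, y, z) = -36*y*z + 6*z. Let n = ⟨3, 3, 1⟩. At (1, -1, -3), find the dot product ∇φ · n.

366

∂φ/∂x = 0
∂φ/∂y = -36*z
∂φ/∂z = -36*y + 6
∇φ at (1, -1, -3) = (0, 108, 42)
∇φ · n = (0)(3) + (108)(3) + (42)(1) = 366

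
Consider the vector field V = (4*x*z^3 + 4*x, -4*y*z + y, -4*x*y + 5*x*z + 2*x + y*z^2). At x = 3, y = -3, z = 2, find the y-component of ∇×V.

120

(∇×V)_2 = ∂V₁/∂z − ∂V₃/∂x
= 12*x*z^2 − (-4*y + 5*z + 2)
= 12*x*z^2 + 4*y - 5*z - 2
At (3, -3, 2): 120.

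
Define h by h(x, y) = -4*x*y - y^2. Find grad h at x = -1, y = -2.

∂h/∂x = -4*y
∂h/∂y = -4*x - 2*y
∇h = (-4*y, -4*x - 2*y)
At (-1, -2): (8, 8).

(8, 8)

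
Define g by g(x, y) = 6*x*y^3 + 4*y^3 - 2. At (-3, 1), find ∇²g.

∂²g/∂x² = 0
∂²g/∂y² = 12*y*(3*x + 2)
∇²g = 36*x*y + 24*y
At (-3, 1): -84.

-84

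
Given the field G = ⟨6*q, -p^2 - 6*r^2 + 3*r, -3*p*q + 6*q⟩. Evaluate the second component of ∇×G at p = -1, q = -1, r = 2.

(∇×G)_2 = ∂G₁/∂r − ∂G₃/∂p
= 0 − (-3*q)
= 3*q
At (-1, -1, 2): -3.

-3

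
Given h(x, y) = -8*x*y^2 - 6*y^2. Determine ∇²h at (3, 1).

∂²h/∂x² = 0
∂²h/∂y² = -4*(4*x + 3)
∇²h = -16*x - 12
At (3, 1): -60.

-60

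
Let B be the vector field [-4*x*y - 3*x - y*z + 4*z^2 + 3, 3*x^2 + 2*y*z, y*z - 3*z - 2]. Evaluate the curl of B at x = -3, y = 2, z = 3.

(∇×B)₁ = ∂B₃/∂y − ∂B₂/∂z = -2*y + z
(∇×B)₂ = ∂B₁/∂z − ∂B₃/∂x = -y + 8*z
(∇×B)₃ = ∂B₂/∂x − ∂B₁/∂y = 10*x + z
∇×B = (-2*y + z, -y + 8*z, 10*x + z)
At (-3, 2, 3): (-1, 22, -27).

(-1, 22, -27)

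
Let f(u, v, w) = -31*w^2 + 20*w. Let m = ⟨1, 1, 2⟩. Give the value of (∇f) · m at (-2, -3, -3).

412

∂f/∂u = 0
∂f/∂v = 0
∂f/∂w = -62*w + 20
∇f at (-2, -3, -3) = (0, 0, 206)
∇f · m = (0)(1) + (0)(1) + (206)(2) = 412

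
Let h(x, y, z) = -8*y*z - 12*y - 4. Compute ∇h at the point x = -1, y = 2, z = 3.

∂h/∂x = 0
∂h/∂y = -8*z - 12
∂h/∂z = -8*y
∇h = (0, -8*z - 12, -8*y)
At (-1, 2, 3): (0, -36, -16).

(0, -36, -16)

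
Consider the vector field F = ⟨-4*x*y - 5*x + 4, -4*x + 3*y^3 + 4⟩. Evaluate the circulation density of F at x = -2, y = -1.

∂F₂/∂x = -4
∂F₁/∂y = -4*x
Scalar curl = 4*x - 4
At (-2, -1): -12.

-12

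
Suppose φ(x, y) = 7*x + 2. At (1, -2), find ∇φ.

∂φ/∂x = 7
∂φ/∂y = 0
∇φ = (7, 0)
At (1, -2): (7, 0).

(7, 0)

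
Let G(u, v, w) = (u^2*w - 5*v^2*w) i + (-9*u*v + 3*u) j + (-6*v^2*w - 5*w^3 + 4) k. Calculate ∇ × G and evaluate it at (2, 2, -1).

(∇×G)₁ = ∂G₃/∂v − ∂G₂/∂w = -12*v*w
(∇×G)₂ = ∂G₁/∂w − ∂G₃/∂u = u^2 - 5*v^2
(∇×G)₃ = ∂G₂/∂u − ∂G₁/∂v = 10*v*w - 9*v + 3
∇×G = (-12*v*w, u^2 - 5*v^2, 10*v*w - 9*v + 3)
At (2, 2, -1): (24, -16, -35).

(24, -16, -35)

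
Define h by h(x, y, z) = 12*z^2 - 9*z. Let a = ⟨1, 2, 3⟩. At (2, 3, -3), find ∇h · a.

∂h/∂x = 0
∂h/∂y = 0
∂h/∂z = 24*z - 9
∇h at (2, 3, -3) = (0, 0, -81)
∇h · a = (0)(1) + (0)(2) + (-81)(3) = -243

-243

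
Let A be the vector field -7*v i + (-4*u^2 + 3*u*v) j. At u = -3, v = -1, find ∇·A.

-9

∂A₁/∂u = 0
∂A₂/∂v = 3*u
∇·A = 3*u
At (-3, -1): -9.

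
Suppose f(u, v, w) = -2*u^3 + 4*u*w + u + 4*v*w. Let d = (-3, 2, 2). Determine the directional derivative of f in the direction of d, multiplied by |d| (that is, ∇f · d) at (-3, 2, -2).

159

∂f/∂u = -6*u^2 + 4*w + 1
∂f/∂v = 4*w
∂f/∂w = 4*u + 4*v
∇f at (-3, 2, -2) = (-61, -8, -4)
∇f · d = (-61)(-3) + (-8)(2) + (-4)(2) = 159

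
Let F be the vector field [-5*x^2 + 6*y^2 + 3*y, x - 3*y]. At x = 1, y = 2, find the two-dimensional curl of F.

-26

∂F₂/∂x = 1
∂F₁/∂y = 12*y + 3
Scalar curl = -12*y - 2
At (1, 2): -26.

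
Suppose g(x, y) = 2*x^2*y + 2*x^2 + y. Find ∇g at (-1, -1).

(0, 3)

∂g/∂x = 4*x*y + 4*x
∂g/∂y = 2*x^2 + 1
∇g = (4*x*y + 4*x, 2*x^2 + 1)
At (-1, -1): (0, 3).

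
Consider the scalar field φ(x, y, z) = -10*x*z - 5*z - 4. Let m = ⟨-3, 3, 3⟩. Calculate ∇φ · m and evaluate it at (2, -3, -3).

-165

∂φ/∂x = -10*z
∂φ/∂y = 0
∂φ/∂z = -10*x - 5
∇φ at (2, -3, -3) = (30, 0, -25)
∇φ · m = (30)(-3) + (0)(3) + (-25)(3) = -165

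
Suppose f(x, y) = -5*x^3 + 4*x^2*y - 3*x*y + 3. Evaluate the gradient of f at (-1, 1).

∂f/∂x = -15*x^2 + 8*x*y - 3*y
∂f/∂y = 4*x^2 - 3*x
∇f = (-15*x^2 + 8*x*y - 3*y, 4*x^2 - 3*x)
At (-1, 1): (-26, 7).

(-26, 7)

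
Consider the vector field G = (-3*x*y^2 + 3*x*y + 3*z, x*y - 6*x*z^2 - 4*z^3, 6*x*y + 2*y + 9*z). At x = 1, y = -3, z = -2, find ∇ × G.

(32, 21, -48)

(∇×G)₁ = ∂G₃/∂y − ∂G₂/∂z = 12*x*z + 6*x + 12*z^2 + 2
(∇×G)₂ = ∂G₁/∂z − ∂G₃/∂x = -6*y + 3
(∇×G)₃ = ∂G₂/∂x − ∂G₁/∂y = 6*x*y - 3*x + y - 6*z^2
∇×G = (12*x*z + 6*x + 12*z^2 + 2, -6*y + 3, 6*x*y - 3*x + y - 6*z^2)
At (1, -3, -2): (32, 21, -48).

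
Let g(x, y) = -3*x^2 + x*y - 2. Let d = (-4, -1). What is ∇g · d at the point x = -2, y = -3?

-34

∂g/∂x = -6*x + y
∂g/∂y = x
∇g at (-2, -3) = (9, -2)
∇g · d = (9)(-4) + (-2)(-1) = -34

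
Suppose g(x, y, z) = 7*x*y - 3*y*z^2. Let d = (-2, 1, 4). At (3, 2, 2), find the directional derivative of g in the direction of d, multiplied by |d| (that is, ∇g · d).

∂g/∂x = 7*y
∂g/∂y = 7*x - 3*z^2
∂g/∂z = -6*y*z
∇g at (3, 2, 2) = (14, 9, -24)
∇g · d = (14)(-2) + (9)(1) + (-24)(4) = -115

-115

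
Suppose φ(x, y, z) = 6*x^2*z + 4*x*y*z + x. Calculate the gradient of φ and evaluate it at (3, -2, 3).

∂φ/∂x = 12*x*z + 4*y*z + 1
∂φ/∂y = 4*x*z
∂φ/∂z = 6*x^2 + 4*x*y
∇φ = (12*x*z + 4*y*z + 1, 4*x*z, 6*x^2 + 4*x*y)
At (3, -2, 3): (85, 36, 30).

(85, 36, 30)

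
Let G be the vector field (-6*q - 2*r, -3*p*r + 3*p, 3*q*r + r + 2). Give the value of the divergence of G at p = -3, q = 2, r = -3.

7

∂G₁/∂p = 0
∂G₂/∂q = 0
∂G₃/∂r = 3*q + 1
∇·G = 3*q + 1
At (-3, 2, -3): 7.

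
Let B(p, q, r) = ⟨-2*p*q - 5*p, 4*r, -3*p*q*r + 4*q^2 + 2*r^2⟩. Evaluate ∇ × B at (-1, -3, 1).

(∇×B)₁ = ∂B₃/∂q − ∂B₂/∂r = -3*p*r + 8*q - 4
(∇×B)₂ = ∂B₁/∂r − ∂B₃/∂p = 3*q*r
(∇×B)₃ = ∂B₂/∂p − ∂B₁/∂q = 2*p
∇×B = (-3*p*r + 8*q - 4, 3*q*r, 2*p)
At (-1, -3, 1): (-25, -9, -2).

(-25, -9, -2)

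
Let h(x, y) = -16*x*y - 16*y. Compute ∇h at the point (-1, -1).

∂h/∂x = -16*y
∂h/∂y = -16*x - 16
∇h = (-16*y, -16*x - 16)
At (-1, -1): (16, 0).

(16, 0)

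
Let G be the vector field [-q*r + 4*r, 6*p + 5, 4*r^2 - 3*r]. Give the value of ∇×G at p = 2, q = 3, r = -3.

(∇×G)₁ = ∂G₃/∂q − ∂G₂/∂r = 0
(∇×G)₂ = ∂G₁/∂r − ∂G₃/∂p = -q + 4
(∇×G)₃ = ∂G₂/∂p − ∂G₁/∂q = r + 6
∇×G = (0, -q + 4, r + 6)
At (2, 3, -3): (0, 1, 3).

(0, 1, 3)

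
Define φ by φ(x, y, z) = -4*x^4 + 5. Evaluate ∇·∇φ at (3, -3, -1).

∂²φ/∂x² = -48*x^2
∂²φ/∂y² = 0
∂²φ/∂z² = 0
∇²φ = -48*x^2
At (3, -3, -1): -432.

-432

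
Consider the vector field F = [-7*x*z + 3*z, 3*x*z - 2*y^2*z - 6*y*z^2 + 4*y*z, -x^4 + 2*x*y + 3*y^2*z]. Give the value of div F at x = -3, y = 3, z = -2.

33

∂F₁/∂x = -7*z
∂F₂/∂y = -4*y*z - 6*z^2 + 4*z
∂F₃/∂z = 3*y^2
∇·F = 3*y^2 - 4*y*z - 6*z^2 - 3*z
At (-3, 3, -2): 33.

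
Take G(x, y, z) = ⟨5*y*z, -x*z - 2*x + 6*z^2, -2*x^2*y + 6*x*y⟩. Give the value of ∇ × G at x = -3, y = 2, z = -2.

(-15, -26, 10)

(∇×G)₁ = ∂G₃/∂y − ∂G₂/∂z = -2*x^2 + 7*x - 12*z
(∇×G)₂ = ∂G₁/∂z − ∂G₃/∂x = 4*x*y - y
(∇×G)₃ = ∂G₂/∂x − ∂G₁/∂y = -6*z - 2
∇×G = (-2*x^2 + 7*x - 12*z, 4*x*y - y, -6*z - 2)
At (-3, 2, -2): (-15, -26, 10).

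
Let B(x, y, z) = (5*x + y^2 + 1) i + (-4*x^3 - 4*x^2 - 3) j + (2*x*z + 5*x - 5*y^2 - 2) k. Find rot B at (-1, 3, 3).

(-30, -11, -10)

(∇×B)₁ = ∂B₃/∂y − ∂B₂/∂z = -10*y
(∇×B)₂ = ∂B₁/∂z − ∂B₃/∂x = -2*z - 5
(∇×B)₃ = ∂B₂/∂x − ∂B₁/∂y = -12*x^2 - 8*x - 2*y
∇×B = (-10*y, -2*z - 5, -12*x^2 - 8*x - 2*y)
At (-1, 3, 3): (-30, -11, -10).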